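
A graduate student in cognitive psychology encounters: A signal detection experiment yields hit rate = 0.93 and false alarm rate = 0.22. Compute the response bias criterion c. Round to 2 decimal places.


c = -0.5 * (z(HR) + z(FAR))
z(0.93) = 1.4758
z(0.22) = -0.7722
c = -0.5 * (1.4758 + -0.7722)
= -0.5 * 0.7036
= -0.35


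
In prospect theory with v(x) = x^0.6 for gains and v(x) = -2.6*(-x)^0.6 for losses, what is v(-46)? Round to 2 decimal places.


Since x = -46 < 0, use v(x) = -lambda*(-x)^alpha
(-x) = 46
46^0.6 = 9.9461
v(-46) = -2.6 * 9.9461
= -25.86


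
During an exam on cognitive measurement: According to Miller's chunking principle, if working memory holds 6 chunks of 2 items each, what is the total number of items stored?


Total items = chunks * items_per_chunk
= 6 * 2
= 12


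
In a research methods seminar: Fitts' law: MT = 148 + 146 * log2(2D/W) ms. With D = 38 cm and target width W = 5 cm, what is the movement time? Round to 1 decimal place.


MT = 148 + 146 * log2(2*38/5)
2D/W = 15.2
log2(15.2) = 3.926
MT = 148 + 146 * 3.926
= 721.2 ms


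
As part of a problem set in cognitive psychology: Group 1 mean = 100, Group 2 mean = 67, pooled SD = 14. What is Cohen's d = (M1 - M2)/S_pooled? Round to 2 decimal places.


Cohen's d = (M1 - M2) / S_pooled
= (100 - 67) / 14
= 33 / 14
= 2.36


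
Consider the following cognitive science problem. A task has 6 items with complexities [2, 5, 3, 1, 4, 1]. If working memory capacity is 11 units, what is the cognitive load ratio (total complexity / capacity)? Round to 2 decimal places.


Total complexity = 2 + 5 + 3 + 1 + 4 + 1 = 16
Load = total / capacity = 16 / 11
= 1.45


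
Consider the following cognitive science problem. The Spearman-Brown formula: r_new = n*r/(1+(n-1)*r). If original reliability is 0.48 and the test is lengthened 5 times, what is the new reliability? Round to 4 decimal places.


r_new = n*r / (1 + (n-1)*r)
Numerator = 5 * 0.48 = 2.4
Denominator = 1 + 4 * 0.48 = 2.92
r_new = 2.4 / 2.92
= 0.8219


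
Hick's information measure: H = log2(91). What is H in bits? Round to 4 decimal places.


H = log2(n)
H = log2(91)
= 6.5078


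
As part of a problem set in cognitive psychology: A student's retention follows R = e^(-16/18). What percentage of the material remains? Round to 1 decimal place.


R = e^(-t/S)
-t/S = -16/18 = -0.888889
R = e^(-0.888889) = 0.411112
Percentage = 0.411112 * 100
= 41.1


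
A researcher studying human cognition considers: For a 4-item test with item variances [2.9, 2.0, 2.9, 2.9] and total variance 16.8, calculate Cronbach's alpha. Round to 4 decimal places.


alpha = (k/(k-1)) * (1 - sum(s_i^2)/s_total^2)
sum(item variances) = 10.7
k/(k-1) = 4/3 = 1.333333
1 - 10.7/16.8 = 1 - 0.636905 = 0.363095
alpha = 1.333333 * 0.363095
= 0.4841


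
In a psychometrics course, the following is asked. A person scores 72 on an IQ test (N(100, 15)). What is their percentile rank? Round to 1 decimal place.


z = (IQ - mean) / SD
z = (72 - 100) / 15 = -1.8667
Percentile = Phi(-1.8667) * 100
Phi(-1.8667) = 0.030972
= 3.1


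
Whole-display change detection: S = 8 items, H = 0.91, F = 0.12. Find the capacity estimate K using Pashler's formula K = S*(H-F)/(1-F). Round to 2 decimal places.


K = S * (H - F) / (1 - F)
H - F = 0.79
1 - F = 0.88
K = 8 * 0.79 / 0.88
= 7.18


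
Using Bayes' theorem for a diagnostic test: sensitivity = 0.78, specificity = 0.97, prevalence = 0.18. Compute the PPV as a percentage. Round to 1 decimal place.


PPV = (sens * prev) / (sens * prev + (1-spec) * (1-prev))
Numerator = 0.78 * 0.18 = 0.1404
P(positive and no disease) = (1 - spec) * (1 - prev) = (1 - 0.97) * (1 - 0.18) = 0.0246
Denominator = 0.1404 + 0.0246 = 0.165
PPV = 0.1404 / 0.165 = 0.850909
As percentage = 85.1


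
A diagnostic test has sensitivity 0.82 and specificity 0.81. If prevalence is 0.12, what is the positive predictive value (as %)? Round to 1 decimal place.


PPV = (sens * prev) / (sens * prev + (1-spec) * (1-prev))
Numerator = 0.82 * 0.12 = 0.0984
P(positive and no disease) = (1 - spec) * (1 - prev) = (1 - 0.81) * (1 - 0.12) = 0.1672
Denominator = 0.0984 + 0.1672 = 0.2656
PPV = 0.0984 / 0.2656 = 0.370482
As percentage = 37.0


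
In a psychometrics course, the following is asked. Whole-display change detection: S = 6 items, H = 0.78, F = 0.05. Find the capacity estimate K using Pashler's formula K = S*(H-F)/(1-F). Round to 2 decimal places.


K = S * (H - F) / (1 - F)
H - F = 0.73
1 - F = 0.95
K = 6 * 0.73 / 0.95
= 4.61


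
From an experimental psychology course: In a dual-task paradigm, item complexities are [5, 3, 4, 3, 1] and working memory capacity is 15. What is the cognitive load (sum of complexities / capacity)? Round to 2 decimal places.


Total complexity = 5 + 3 + 4 + 3 + 1 = 16
Load = total / capacity = 16 / 15
= 1.07


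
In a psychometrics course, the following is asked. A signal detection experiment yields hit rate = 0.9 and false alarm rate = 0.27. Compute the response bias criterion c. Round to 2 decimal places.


c = -0.5 * (z(HR) + z(FAR))
z(0.9) = 1.2816
z(0.27) = -0.6128
c = -0.5 * (1.2816 + -0.6128)
= -0.5 * 0.6688
= -0.33


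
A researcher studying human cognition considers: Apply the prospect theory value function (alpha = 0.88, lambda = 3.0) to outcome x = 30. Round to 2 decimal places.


Since x = 30 >= 0, use v(x) = x^0.88
30^0.88 = 19.9465
v(30) = 19.95


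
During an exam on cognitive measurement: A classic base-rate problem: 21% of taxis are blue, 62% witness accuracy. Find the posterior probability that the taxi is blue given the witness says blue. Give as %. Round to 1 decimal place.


P(blue | says blue) = P(says blue | blue)*P(blue) / [P(says blue | blue)*P(blue) + P(says blue | not blue)*P(not blue)]
Numerator = 0.62 * 0.21 = 0.1302
False identification = 0.38 * 0.79 = 0.3002
P = 0.1302 / (0.1302 + 0.3002)
= 0.1302 / 0.4304
As percentage = 30.3


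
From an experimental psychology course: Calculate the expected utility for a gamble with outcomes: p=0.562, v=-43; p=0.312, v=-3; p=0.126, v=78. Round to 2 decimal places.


EU = sum(p_i * v_i)
0.562 * -43 = -24.166
0.312 * -3 = -0.936
0.126 * 78 = 9.828
EU = -24.166 + -0.936 + 9.828
= -15.27


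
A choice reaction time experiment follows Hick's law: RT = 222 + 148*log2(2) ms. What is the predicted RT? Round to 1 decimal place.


RT = 222 + 148 * log2(2)
log2(2) = 1.0
RT = 222 + 148 * 1.0
= 222 + 148.0
= 370.0 ms


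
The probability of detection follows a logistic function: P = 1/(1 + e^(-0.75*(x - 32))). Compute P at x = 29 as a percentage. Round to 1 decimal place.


P(x) = 1/(1 + e^(-0.75*(29 - 32)))
Exponent = -0.75 * -3 = 2.25
e^(2.25) = 9.487736
P = 1/(1 + 9.487736) = 0.095349
Percentage = 9.5


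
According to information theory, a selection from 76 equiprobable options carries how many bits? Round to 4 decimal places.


H = log2(n)
H = log2(76)
= 6.2479


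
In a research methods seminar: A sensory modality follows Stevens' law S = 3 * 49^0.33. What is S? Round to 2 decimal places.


S = 3 * 49^0.33
49^0.33 = 3.6121
S = 3 * 3.6121
= 10.84


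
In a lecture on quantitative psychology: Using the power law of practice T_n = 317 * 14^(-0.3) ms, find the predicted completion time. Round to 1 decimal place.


T_n = 317 * 14^(-0.3)
14^(-0.3) = 0.453066
T_n = 317 * 0.453066
= 143.6 ms


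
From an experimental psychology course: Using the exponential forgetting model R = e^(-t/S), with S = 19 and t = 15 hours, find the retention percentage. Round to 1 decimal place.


R = e^(-t/S)
-t/S = -15/19 = -0.789474
R = e^(-0.789474) = 0.454084
Percentage = 0.454084 * 100
= 45.4


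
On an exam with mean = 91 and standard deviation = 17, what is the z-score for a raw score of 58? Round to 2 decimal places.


z = (X - mu) / sigma
= (58 - 91) / 17
= -33 / 17
= -1.94


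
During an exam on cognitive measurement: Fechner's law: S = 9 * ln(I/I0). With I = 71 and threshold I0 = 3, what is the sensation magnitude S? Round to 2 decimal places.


S = 9 * ln(71/3)
I/I0 = 23.666667
ln(23.666667) = 3.1641
S = 9 * 3.1641
= 28.48


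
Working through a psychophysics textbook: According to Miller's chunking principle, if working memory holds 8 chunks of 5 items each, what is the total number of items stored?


Total items = chunks * items_per_chunk
= 8 * 5
= 40


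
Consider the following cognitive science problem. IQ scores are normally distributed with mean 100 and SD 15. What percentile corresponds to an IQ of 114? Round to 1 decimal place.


z = (IQ - mean) / SD
z = (114 - 100) / 15 = 0.9333
Percentile = Phi(0.9333) * 100
Phi(0.9333) = 0.824667
= 82.5


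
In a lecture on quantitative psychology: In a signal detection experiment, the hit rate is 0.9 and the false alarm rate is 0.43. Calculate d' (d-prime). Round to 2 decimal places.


d' = z(HR) - z(FAR)
z(0.9) = 1.2816
z(0.43) = -0.1764
d' = 1.2816 - -0.1764
= 1.46


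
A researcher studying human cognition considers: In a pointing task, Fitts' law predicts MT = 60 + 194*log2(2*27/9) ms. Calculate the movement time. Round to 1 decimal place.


MT = 60 + 194 * log2(2*27/9)
2D/W = 6.0
log2(6.0) = 2.585
MT = 60 + 194 * 2.585
= 561.5 ms


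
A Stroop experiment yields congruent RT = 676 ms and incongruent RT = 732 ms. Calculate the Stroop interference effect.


Stroop effect = RT(incongruent) - RT(congruent)
= 732 - 676
= 56 ms


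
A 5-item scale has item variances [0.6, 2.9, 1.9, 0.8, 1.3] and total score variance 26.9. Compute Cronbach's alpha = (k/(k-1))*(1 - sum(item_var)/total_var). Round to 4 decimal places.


alpha = (k/(k-1)) * (1 - sum(s_i^2)/s_total^2)
sum(item variances) = 7.5
k/(k-1) = 5/4 = 1.25
1 - 7.5/26.9 = 1 - 0.27881 = 0.72119
alpha = 1.25 * 0.72119
= 0.9015


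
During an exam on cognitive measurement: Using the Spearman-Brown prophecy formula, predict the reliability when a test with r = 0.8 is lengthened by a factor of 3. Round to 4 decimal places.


r_new = n*r / (1 + (n-1)*r)
Numerator = 3 * 0.8 = 2.4
Denominator = 1 + 2 * 0.8 = 2.6
r_new = 2.4 / 2.6
= 0.9231


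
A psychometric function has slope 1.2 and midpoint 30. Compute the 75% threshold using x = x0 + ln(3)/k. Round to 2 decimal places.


At P = 0.75: 0.75 = 1/(1 + e^(-k*(x-x0)))
Solving: e^(-k*(x-x0)) = 1/3
x = x0 + ln(3)/k
ln(3) = 1.0986
x = 30 + 1.0986/1.2
= 30 + 0.9155
= 30.92


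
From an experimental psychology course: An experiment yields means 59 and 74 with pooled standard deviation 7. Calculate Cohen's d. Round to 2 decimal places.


Cohen's d = (M1 - M2) / S_pooled
= (59 - 74) / 7
= -15 / 7
= -2.14


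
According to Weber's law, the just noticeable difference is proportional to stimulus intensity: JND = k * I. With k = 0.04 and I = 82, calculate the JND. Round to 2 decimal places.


JND = k * I
JND = 0.04 * 82
= 3.28


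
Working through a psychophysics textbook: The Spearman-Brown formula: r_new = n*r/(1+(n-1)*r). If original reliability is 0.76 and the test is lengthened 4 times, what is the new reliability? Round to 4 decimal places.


r_new = n*r / (1 + (n-1)*r)
Numerator = 4 * 0.76 = 3.04
Denominator = 1 + 3 * 0.76 = 3.28
r_new = 3.04 / 3.28
= 0.9268


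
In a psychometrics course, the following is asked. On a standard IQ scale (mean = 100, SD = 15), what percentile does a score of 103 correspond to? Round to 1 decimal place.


z = (IQ - mean) / SD
z = (103 - 100) / 15 = 0.2
Percentile = Phi(0.2) * 100
Phi(0.2) = 0.57926
= 57.9


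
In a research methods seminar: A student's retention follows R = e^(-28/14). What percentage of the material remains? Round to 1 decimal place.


R = e^(-t/S)
-t/S = -28/14 = -2.0
R = e^(-2.0) = 0.135335
Percentage = 0.135335 * 100
= 13.5


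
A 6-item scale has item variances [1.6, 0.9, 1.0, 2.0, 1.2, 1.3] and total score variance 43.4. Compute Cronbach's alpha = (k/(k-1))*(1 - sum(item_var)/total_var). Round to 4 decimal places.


alpha = (k/(k-1)) * (1 - sum(s_i^2)/s_total^2)
sum(item variances) = 8.0
k/(k-1) = 6/5 = 1.2
1 - 8.0/43.4 = 1 - 0.184332 = 0.815668
alpha = 1.2 * 0.815668
= 0.9788


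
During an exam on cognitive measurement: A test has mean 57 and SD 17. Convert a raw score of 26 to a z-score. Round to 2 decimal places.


z = (X - mu) / sigma
= (26 - 57) / 17
= -31 / 17
= -1.82


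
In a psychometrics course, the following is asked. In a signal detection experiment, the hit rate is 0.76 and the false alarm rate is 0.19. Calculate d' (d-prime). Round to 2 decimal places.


d' = z(HR) - z(FAR)
z(0.76) = 0.7063
z(0.19) = -0.8779
d' = 0.7063 - -0.8779
= 1.58


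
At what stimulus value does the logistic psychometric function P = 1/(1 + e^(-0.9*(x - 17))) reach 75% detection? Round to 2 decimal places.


At P = 0.75: 0.75 = 1/(1 + e^(-k*(x-x0)))
Solving: e^(-k*(x-x0)) = 1/3
x = x0 + ln(3)/k
ln(3) = 1.0986
x = 17 + 1.0986/0.9
= 17 + 1.2207
= 18.22


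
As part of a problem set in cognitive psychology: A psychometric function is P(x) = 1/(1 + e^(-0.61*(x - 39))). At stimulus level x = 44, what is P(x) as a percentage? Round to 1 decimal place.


P(x) = 1/(1 + e^(-0.61*(44 - 39)))
Exponent = -0.61 * 5 = -3.05
e^(-3.05) = 0.047359
P = 1/(1 + 0.047359) = 0.954782
Percentage = 95.5


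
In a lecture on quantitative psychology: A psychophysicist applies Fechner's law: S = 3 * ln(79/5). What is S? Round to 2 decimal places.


S = 3 * ln(79/5)
I/I0 = 15.8
ln(15.8) = 2.76
S = 3 * 2.76
= 8.28


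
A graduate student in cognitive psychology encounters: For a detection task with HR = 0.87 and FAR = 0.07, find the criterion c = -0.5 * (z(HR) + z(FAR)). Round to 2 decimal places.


c = -0.5 * (z(HR) + z(FAR))
z(0.87) = 1.1264
z(0.07) = -1.4758
c = -0.5 * (1.1264 + -1.4758)
= -0.5 * -0.3494
= 0.17


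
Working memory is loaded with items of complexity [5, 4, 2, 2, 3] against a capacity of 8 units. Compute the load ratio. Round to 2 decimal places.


Total complexity = 5 + 4 + 2 + 2 + 3 = 16
Load = total / capacity = 16 / 8
= 2.00


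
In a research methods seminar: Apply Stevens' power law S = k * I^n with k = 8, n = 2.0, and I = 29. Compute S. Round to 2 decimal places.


S = 8 * 29^2.0
29^2.0 = 841.0
S = 8 * 841.0
= 6728.00


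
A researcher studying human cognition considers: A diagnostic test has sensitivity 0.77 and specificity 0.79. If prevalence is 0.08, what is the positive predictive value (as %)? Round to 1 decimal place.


PPV = (sens * prev) / (sens * prev + (1-spec) * (1-prev))
Numerator = 0.77 * 0.08 = 0.0616
P(positive and no disease) = (1 - spec) * (1 - prev) = (1 - 0.79) * (1 - 0.08) = 0.1932
Denominator = 0.0616 + 0.1932 = 0.2548
PPV = 0.0616 / 0.2548 = 0.241758
As percentage = 24.2


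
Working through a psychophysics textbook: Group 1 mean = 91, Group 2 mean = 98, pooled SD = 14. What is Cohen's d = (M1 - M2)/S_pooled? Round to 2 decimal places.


Cohen's d = (M1 - M2) / S_pooled
= (91 - 98) / 14
= -7 / 14
= -0.50


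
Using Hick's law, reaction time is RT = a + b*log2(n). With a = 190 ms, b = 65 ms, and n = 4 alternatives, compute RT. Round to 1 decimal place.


RT = 190 + 65 * log2(4)
log2(4) = 2.0
RT = 190 + 65 * 2.0
= 190 + 130.0
= 320.0 ms


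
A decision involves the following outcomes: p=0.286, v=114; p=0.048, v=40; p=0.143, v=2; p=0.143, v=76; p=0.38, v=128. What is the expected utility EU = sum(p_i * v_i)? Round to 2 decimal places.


EU = sum(p_i * v_i)
0.286 * 114 = 32.604
0.048 * 40 = 1.92
0.143 * 2 = 0.286
0.143 * 76 = 10.868
0.38 * 128 = 48.64
EU = 32.604 + 1.92 + 0.286 + 10.868 + 48.64
= 94.32


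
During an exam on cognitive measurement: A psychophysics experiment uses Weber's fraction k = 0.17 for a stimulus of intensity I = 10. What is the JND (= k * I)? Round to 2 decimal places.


JND = k * I
JND = 0.17 * 10
= 1.70


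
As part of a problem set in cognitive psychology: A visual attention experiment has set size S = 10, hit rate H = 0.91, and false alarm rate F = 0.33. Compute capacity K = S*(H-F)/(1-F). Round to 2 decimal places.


K = S * (H - F) / (1 - F)
H - F = 0.58
1 - F = 0.67
K = 10 * 0.58 / 0.67
= 8.66


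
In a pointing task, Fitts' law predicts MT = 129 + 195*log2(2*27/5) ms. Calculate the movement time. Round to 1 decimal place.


MT = 129 + 195 * log2(2*27/5)
2D/W = 10.8
log2(10.8) = 3.433
MT = 129 + 195 * 3.433
= 798.4 ms


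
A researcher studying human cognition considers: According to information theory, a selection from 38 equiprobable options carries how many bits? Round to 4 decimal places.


H = log2(n)
H = log2(38)
= 5.2479


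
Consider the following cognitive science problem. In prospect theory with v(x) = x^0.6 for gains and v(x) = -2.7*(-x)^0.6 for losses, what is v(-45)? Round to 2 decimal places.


Since x = -45 < 0, use v(x) = -lambda*(-x)^alpha
(-x) = 45
45^0.6 = 9.8158
v(-45) = -2.7 * 9.8158
= -26.50


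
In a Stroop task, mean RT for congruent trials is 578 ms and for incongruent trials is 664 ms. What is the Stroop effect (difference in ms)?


Stroop effect = RT(incongruent) - RT(congruent)
= 664 - 578
= 86 ms


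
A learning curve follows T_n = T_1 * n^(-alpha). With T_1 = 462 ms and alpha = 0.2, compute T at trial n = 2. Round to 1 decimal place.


T_n = 462 * 2^(-0.2)
2^(-0.2) = 0.870551
T_n = 462 * 0.870551
= 402.2 ms


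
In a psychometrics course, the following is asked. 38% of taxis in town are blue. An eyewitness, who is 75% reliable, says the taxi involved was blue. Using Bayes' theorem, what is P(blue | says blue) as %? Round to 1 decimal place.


P(blue | says blue) = P(says blue | blue)*P(blue) / [P(says blue | blue)*P(blue) + P(says blue | not blue)*P(not blue)]
Numerator = 0.75 * 0.38 = 0.285
False identification = 0.25 * 0.62 = 0.155
P = 0.285 / (0.285 + 0.155)
= 0.285 / 0.44
As percentage = 64.8


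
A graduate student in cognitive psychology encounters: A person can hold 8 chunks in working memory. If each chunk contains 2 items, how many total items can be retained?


Total items = chunks * items_per_chunk
= 8 * 2
= 16


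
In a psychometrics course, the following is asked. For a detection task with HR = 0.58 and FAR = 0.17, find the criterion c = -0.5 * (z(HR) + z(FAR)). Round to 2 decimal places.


c = -0.5 * (z(HR) + z(FAR))
z(0.58) = 0.2019
z(0.17) = -0.9542
c = -0.5 * (0.2019 + -0.9542)
= -0.5 * -0.7523
= 0.38


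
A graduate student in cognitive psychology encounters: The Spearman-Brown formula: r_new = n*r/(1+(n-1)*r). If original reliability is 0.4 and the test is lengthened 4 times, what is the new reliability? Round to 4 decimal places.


r_new = n*r / (1 + (n-1)*r)
Numerator = 4 * 0.4 = 1.6
Denominator = 1 + 3 * 0.4 = 2.2
r_new = 1.6 / 2.2
= 0.7273


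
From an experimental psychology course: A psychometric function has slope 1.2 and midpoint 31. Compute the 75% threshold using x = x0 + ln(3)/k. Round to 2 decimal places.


At P = 0.75: 0.75 = 1/(1 + e^(-k*(x-x0)))
Solving: e^(-k*(x-x0)) = 1/3
x = x0 + ln(3)/k
ln(3) = 1.0986
x = 31 + 1.0986/1.2
= 31 + 0.9155
= 31.92


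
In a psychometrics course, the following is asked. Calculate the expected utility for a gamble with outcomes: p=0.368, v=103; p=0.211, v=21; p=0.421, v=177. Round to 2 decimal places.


EU = sum(p_i * v_i)
0.368 * 103 = 37.904
0.211 * 21 = 4.431
0.421 * 177 = 74.517
EU = 37.904 + 4.431 + 74.517
= 116.85


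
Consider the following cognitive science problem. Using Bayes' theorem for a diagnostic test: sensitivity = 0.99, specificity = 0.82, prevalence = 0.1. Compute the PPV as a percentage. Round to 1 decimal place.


PPV = (sens * prev) / (sens * prev + (1-spec) * (1-prev))
Numerator = 0.99 * 0.1 = 0.099
P(positive and no disease) = (1 - spec) * (1 - prev) = (1 - 0.82) * (1 - 0.1) = 0.162
Denominator = 0.099 + 0.162 = 0.261
PPV = 0.099 / 0.261 = 0.37931
As percentage = 37.9


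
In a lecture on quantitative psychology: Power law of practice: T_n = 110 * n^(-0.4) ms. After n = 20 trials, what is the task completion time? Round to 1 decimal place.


T_n = 110 * 20^(-0.4)
20^(-0.4) = 0.301709
T_n = 110 * 0.301709
= 33.2 ms


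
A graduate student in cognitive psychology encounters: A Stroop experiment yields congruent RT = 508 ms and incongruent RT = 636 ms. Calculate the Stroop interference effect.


Stroop effect = RT(incongruent) - RT(congruent)
= 636 - 508
= 128 ms


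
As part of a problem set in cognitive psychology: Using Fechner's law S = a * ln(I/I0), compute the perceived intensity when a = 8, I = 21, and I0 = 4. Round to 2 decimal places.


S = 8 * ln(21/4)
I/I0 = 5.25
ln(5.25) = 1.6582
S = 8 * 1.6582
= 13.27


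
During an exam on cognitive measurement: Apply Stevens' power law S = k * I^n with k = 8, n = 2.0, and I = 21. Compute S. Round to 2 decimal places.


S = 8 * 21^2.0
21^2.0 = 441.0
S = 8 * 441.0
= 3528.00


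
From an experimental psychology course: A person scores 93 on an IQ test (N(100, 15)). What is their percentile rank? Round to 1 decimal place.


z = (IQ - mean) / SD
z = (93 - 100) / 15 = -0.4667
Percentile = Phi(-0.4667) * 100
Phi(-0.4667) = 0.320357
= 32.0


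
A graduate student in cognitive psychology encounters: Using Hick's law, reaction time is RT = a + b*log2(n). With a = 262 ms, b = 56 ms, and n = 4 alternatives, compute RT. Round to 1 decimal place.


RT = 262 + 56 * log2(4)
log2(4) = 2.0
RT = 262 + 56 * 2.0
= 262 + 112.0
= 374.0 ms


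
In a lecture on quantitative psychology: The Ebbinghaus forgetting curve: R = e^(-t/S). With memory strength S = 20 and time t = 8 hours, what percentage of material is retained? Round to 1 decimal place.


R = e^(-t/S)
-t/S = -8/20 = -0.4
R = e^(-0.4) = 0.67032
Percentage = 0.67032 * 100
= 67.0


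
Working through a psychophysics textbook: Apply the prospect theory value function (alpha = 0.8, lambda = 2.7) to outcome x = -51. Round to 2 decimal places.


Since x = -51 < 0, use v(x) = -lambda*(-x)^alpha
(-x) = 51
51^0.8 = 23.2304
v(-51) = -2.7 * 23.2304
= -62.72


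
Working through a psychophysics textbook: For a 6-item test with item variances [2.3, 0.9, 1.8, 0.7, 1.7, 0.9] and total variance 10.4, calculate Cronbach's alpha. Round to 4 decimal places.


alpha = (k/(k-1)) * (1 - sum(s_i^2)/s_total^2)
sum(item variances) = 8.3
k/(k-1) = 6/5 = 1.2
1 - 8.3/10.4 = 1 - 0.798077 = 0.201923
alpha = 1.2 * 0.201923
= 0.2423


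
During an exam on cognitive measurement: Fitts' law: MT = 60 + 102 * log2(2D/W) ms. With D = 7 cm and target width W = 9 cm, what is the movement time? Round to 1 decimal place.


MT = 60 + 102 * log2(2*7/9)
2D/W = 1.555556
log2(1.555556) = 0.6374
MT = 60 + 102 * 0.6374
= 125.0 ms


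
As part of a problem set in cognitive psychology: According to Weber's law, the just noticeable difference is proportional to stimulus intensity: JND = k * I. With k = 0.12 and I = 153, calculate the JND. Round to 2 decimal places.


JND = k * I
JND = 0.12 * 153
= 18.36


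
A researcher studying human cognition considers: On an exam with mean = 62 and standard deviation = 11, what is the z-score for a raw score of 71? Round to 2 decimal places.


z = (X - mu) / sigma
= (71 - 62) / 11
= 9 / 11
= 0.82


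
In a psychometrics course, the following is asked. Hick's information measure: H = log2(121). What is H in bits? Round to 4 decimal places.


H = log2(n)
H = log2(121)
= 6.9189


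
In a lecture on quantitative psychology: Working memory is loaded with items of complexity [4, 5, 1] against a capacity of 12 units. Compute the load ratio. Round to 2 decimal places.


Total complexity = 4 + 5 + 1 = 10
Load = total / capacity = 10 / 12
= 0.83


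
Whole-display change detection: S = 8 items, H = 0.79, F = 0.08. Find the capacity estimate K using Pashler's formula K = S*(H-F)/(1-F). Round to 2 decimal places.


K = S * (H - F) / (1 - F)
H - F = 0.71
1 - F = 0.92
K = 8 * 0.71 / 0.92
= 6.17


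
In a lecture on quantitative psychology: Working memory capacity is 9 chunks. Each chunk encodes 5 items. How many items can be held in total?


Total items = chunks * items_per_chunk
= 9 * 5
= 45


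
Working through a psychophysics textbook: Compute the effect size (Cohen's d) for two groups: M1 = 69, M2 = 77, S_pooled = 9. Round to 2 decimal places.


Cohen's d = (M1 - M2) / S_pooled
= (69 - 77) / 9
= -8 / 9
= -0.89


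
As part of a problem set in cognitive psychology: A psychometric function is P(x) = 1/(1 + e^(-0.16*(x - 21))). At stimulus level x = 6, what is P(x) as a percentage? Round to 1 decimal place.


P(x) = 1/(1 + e^(-0.16*(6 - 21)))
Exponent = -0.16 * -15 = 2.4
e^(2.4) = 11.023176
P = 1/(1 + 11.023176) = 0.083173
Percentage = 8.3


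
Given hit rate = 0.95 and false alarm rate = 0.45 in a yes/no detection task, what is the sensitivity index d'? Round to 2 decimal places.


d' = z(HR) - z(FAR)
z(0.95) = 1.6449
z(0.45) = -0.1257
d' = 1.6449 - -0.1257
= 1.77


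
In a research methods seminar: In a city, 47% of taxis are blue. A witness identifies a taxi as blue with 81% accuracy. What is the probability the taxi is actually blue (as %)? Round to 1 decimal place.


P(blue | says blue) = P(says blue | blue)*P(blue) / [P(says blue | blue)*P(blue) + P(says blue | not blue)*P(not blue)]
Numerator = 0.81 * 0.47 = 0.3807
False identification = 0.19 * 0.53 = 0.1007
P = 0.3807 / (0.3807 + 0.1007)
= 0.3807 / 0.4814
As percentage = 79.1


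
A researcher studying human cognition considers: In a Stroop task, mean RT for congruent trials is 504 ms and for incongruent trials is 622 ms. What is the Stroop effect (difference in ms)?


Stroop effect = RT(incongruent) - RT(congruent)
= 622 - 504
= 118 ms


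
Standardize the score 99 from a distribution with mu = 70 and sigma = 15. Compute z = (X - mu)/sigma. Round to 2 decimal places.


z = (X - mu) / sigma
= (99 - 70) / 15
= 29 / 15
= 1.93


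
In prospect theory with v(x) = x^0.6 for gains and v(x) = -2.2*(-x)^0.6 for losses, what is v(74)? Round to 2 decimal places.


Since x = 74 >= 0, use v(x) = x^0.6
74^0.6 = 13.2294
v(74) = 13.23


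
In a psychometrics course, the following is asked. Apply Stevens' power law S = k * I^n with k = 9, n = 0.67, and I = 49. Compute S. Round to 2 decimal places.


S = 9 * 49^0.67
49^0.67 = 13.5654
S = 9 * 13.5654
= 122.09


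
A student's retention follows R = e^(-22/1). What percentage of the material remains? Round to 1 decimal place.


R = e^(-t/S)
-t/S = -22/1 = -22.0
R = e^(-22.0) = 0.0
Percentage = 0.0 * 100
= 0.0


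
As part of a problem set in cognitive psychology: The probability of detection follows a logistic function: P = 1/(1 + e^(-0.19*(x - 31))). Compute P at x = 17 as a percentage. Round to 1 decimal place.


P(x) = 1/(1 + e^(-0.19*(17 - 31)))
Exponent = -0.19 * -14 = 2.66
e^(2.66) = 14.296289
P = 1/(1 + 14.296289) = 0.065375
Percentage = 6.5


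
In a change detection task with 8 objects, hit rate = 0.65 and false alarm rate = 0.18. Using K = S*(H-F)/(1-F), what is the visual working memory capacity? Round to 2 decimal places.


K = S * (H - F) / (1 - F)
H - F = 0.47
1 - F = 0.82
K = 8 * 0.47 / 0.82
= 4.59


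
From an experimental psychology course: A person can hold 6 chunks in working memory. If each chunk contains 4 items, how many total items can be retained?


Total items = chunks * items_per_chunk
= 6 * 4
= 24


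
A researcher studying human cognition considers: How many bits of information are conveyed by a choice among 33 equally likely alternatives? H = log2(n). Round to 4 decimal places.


H = log2(n)
H = log2(33)
= 5.0444


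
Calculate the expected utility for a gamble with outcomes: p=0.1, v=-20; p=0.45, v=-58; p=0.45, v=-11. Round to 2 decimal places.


EU = sum(p_i * v_i)
0.1 * -20 = -2.0
0.45 * -58 = -26.1
0.45 * -11 = -4.95
EU = -2.0 + -26.1 + -4.95
= -33.05


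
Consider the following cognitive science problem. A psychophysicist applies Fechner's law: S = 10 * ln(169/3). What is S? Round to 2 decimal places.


S = 10 * ln(169/3)
I/I0 = 56.333333
ln(56.333333) = 4.0313
S = 10 * 4.0313
= 40.31


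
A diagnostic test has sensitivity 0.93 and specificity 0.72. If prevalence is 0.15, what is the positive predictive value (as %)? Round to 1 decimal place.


PPV = (sens * prev) / (sens * prev + (1-spec) * (1-prev))
Numerator = 0.93 * 0.15 = 0.1395
P(positive and no disease) = (1 - spec) * (1 - prev) = (1 - 0.72) * (1 - 0.15) = 0.238
Denominator = 0.1395 + 0.238 = 0.3775
PPV = 0.1395 / 0.3775 = 0.369536
As percentage = 37.0


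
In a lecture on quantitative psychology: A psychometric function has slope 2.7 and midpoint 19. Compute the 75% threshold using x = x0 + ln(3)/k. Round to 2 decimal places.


At P = 0.75: 0.75 = 1/(1 + e^(-k*(x-x0)))
Solving: e^(-k*(x-x0)) = 1/3
x = x0 + ln(3)/k
ln(3) = 1.0986
x = 19 + 1.0986/2.7
= 19 + 0.4069
= 19.41


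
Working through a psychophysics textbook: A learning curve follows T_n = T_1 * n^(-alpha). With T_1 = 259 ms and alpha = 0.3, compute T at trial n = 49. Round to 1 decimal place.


T_n = 259 * 49^(-0.3)
49^(-0.3) = 0.311129
T_n = 259 * 0.311129
= 80.6 ms


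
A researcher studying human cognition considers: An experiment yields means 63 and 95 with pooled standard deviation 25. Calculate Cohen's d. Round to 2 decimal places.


Cohen's d = (M1 - M2) / S_pooled
= (63 - 95) / 25
= -32 / 25
= -1.28


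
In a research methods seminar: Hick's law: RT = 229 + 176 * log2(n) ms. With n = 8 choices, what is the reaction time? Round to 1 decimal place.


RT = 229 + 176 * log2(8)
log2(8) = 3.0
RT = 229 + 176 * 3.0
= 229 + 528.0
= 757.0 ms


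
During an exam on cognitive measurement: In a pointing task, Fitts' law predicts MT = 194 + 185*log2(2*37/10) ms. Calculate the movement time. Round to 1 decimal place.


MT = 194 + 185 * log2(2*37/10)
2D/W = 7.4
log2(7.4) = 2.8875
MT = 194 + 185 * 2.8875
= 728.2 ms


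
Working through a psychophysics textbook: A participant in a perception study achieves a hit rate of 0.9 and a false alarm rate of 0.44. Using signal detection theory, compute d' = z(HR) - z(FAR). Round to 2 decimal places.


d' = z(HR) - z(FAR)
z(0.9) = 1.2816
z(0.44) = -0.151
d' = 1.2816 - -0.151
= 1.43


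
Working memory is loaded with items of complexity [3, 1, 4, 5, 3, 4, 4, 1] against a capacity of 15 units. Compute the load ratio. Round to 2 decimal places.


Total complexity = 3 + 1 + 4 + 5 + 3 + 4 + 4 + 1 = 25
Load = total / capacity = 25 / 15
= 1.67


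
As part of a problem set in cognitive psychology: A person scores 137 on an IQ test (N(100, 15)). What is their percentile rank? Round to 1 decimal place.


z = (IQ - mean) / SD
z = (137 - 100) / 15 = 2.4667
Percentile = Phi(2.4667) * 100
Phi(2.4667) = 0.993182
= 99.3


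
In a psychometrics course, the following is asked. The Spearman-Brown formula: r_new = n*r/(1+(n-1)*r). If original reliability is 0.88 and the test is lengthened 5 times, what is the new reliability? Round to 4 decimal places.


r_new = n*r / (1 + (n-1)*r)
Numerator = 5 * 0.88 = 4.4
Denominator = 1 + 4 * 0.88 = 4.52
r_new = 4.4 / 4.52
= 0.9735


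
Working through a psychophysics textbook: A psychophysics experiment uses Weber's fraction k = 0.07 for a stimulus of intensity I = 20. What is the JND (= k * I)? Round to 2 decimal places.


JND = k * I
JND = 0.07 * 20
= 1.40


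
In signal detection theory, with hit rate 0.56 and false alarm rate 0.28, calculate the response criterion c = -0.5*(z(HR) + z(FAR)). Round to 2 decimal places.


c = -0.5 * (z(HR) + z(FAR))
z(0.56) = 0.151
z(0.28) = -0.5828
c = -0.5 * (0.151 + -0.5828)
= -0.5 * -0.4318
= 0.22


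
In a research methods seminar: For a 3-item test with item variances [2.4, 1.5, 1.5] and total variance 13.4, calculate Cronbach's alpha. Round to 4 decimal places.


alpha = (k/(k-1)) * (1 - sum(s_i^2)/s_total^2)
sum(item variances) = 5.4
k/(k-1) = 3/2 = 1.5
1 - 5.4/13.4 = 1 - 0.402985 = 0.597015
alpha = 1.5 * 0.597015
= 0.8955


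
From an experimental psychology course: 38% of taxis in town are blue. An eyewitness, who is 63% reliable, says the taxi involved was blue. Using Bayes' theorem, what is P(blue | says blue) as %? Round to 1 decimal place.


P(blue | says blue) = P(says blue | blue)*P(blue) / [P(says blue | blue)*P(blue) + P(says blue | not blue)*P(not blue)]
Numerator = 0.63 * 0.38 = 0.2394
False identification = 0.37 * 0.62 = 0.2294
P = 0.2394 / (0.2394 + 0.2294)
= 0.2394 / 0.4688
As percentage = 51.1


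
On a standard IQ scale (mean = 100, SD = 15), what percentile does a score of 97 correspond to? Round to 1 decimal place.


z = (IQ - mean) / SD
z = (97 - 100) / 15 = -0.2
Percentile = Phi(-0.2) * 100
Phi(-0.2) = 0.42074
= 42.1


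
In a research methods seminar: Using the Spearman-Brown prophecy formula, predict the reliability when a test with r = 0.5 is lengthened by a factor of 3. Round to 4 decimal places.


r_new = n*r / (1 + (n-1)*r)
Numerator = 3 * 0.5 = 1.5
Denominator = 1 + 2 * 0.5 = 2.0
r_new = 1.5 / 2.0
= 0.7500


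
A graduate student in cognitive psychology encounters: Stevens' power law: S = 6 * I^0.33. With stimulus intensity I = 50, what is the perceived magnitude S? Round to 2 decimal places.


S = 6 * 50^0.33
50^0.33 = 3.6363
S = 6 * 3.6363
= 21.82


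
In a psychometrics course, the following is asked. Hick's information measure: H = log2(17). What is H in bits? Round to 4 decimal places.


H = log2(n)
H = log2(17)
= 4.0875


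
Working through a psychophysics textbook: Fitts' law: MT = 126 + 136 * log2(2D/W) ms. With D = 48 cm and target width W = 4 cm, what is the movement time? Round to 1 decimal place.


MT = 126 + 136 * log2(2*48/4)
2D/W = 24.0
log2(24.0) = 4.585
MT = 126 + 136 * 4.585
= 749.6 ms


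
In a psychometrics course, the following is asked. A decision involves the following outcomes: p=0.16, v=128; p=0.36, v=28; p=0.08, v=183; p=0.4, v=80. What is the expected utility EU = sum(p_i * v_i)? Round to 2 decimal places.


EU = sum(p_i * v_i)
0.16 * 128 = 20.48
0.36 * 28 = 10.08
0.08 * 183 = 14.64
0.4 * 80 = 32.0
EU = 20.48 + 10.08 + 14.64 + 32.0
= 77.20


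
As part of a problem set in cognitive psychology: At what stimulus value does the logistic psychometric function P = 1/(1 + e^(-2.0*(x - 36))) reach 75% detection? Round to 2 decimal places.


At P = 0.75: 0.75 = 1/(1 + e^(-k*(x-x0)))
Solving: e^(-k*(x-x0)) = 1/3
x = x0 + ln(3)/k
ln(3) = 1.0986
x = 36 + 1.0986/2.0
= 36 + 0.5493
= 36.55


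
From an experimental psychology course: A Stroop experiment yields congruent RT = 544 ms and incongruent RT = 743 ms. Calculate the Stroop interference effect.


Stroop effect = RT(incongruent) - RT(congruent)
= 743 - 544
= 199 ms


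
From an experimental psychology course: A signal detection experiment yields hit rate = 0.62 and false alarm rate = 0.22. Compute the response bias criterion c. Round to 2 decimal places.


c = -0.5 * (z(HR) + z(FAR))
z(0.62) = 0.3055
z(0.22) = -0.7722
c = -0.5 * (0.3055 + -0.7722)
= -0.5 * -0.4667
= 0.23


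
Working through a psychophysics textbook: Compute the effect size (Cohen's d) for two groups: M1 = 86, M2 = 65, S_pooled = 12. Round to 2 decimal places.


Cohen's d = (M1 - M2) / S_pooled
= (86 - 65) / 12
= 21 / 12
= 1.75


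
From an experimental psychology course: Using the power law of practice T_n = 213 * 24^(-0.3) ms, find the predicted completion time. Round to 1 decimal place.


T_n = 213 * 24^(-0.3)
24^(-0.3) = 0.385422
T_n = 213 * 0.385422
= 82.1 ms


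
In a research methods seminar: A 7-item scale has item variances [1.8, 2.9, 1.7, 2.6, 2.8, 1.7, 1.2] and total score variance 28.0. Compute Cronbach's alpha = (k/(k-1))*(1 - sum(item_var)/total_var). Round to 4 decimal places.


alpha = (k/(k-1)) * (1 - sum(s_i^2)/s_total^2)
sum(item variances) = 14.7
k/(k-1) = 7/6 = 1.166667
1 - 14.7/28.0 = 1 - 0.525 = 0.475
alpha = 1.166667 * 0.475
= 0.5542


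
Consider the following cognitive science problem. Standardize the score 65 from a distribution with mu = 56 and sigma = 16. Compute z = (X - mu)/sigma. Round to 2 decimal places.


z = (X - mu) / sigma
= (65 - 56) / 16
= 9 / 16
= 0.56


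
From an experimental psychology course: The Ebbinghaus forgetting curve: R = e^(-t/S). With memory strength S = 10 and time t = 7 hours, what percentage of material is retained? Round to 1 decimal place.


R = e^(-t/S)
-t/S = -7/10 = -0.7
R = e^(-0.7) = 0.496585
Percentage = 0.496585 * 100
= 49.7


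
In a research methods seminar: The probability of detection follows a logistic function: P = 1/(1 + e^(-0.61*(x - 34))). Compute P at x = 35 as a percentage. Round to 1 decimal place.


P(x) = 1/(1 + e^(-0.61*(35 - 34)))
Exponent = -0.61 * 1 = -0.61
e^(-0.61) = 0.543351
P = 1/(1 + 0.543351) = 0.647941
Percentage = 64.8


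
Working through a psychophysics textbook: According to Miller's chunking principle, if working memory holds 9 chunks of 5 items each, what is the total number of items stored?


Total items = chunks * items_per_chunk
= 9 * 5
= 45


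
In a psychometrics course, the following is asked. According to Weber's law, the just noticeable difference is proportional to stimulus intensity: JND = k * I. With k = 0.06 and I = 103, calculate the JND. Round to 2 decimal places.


JND = k * I
JND = 0.06 * 103
= 6.18


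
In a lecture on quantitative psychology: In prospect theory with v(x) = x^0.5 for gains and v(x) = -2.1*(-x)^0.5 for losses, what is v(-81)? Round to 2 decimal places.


Since x = -81 < 0, use v(x) = -lambda*(-x)^alpha
(-x) = 81
81^0.5 = 9.0
v(-81) = -2.1 * 9.0
= -18.90


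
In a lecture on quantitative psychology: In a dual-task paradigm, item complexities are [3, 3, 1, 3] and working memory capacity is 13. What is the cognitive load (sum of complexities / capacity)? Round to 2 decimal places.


Total complexity = 3 + 3 + 1 + 3 = 10
Load = total / capacity = 10 / 13
= 0.77


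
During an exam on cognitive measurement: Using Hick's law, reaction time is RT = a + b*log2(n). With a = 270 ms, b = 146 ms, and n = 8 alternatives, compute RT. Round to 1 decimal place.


RT = 270 + 146 * log2(8)
log2(8) = 3.0
RT = 270 + 146 * 3.0
= 270 + 438.0
= 708.0 ms


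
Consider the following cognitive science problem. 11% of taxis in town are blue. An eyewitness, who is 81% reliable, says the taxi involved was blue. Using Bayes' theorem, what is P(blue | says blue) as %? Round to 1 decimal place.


P(blue | says blue) = P(says blue | blue)*P(blue) / [P(says blue | blue)*P(blue) + P(says blue | not blue)*P(not blue)]
Numerator = 0.81 * 0.11 = 0.0891
False identification = 0.19 * 0.89 = 0.1691
P = 0.0891 / (0.0891 + 0.1691)
= 0.0891 / 0.2582
As percentage = 34.5


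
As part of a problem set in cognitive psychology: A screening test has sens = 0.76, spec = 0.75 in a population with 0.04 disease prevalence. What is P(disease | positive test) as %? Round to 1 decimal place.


PPV = (sens * prev) / (sens * prev + (1-spec) * (1-prev))
Numerator = 0.76 * 0.04 = 0.0304
P(positive and no disease) = (1 - spec) * (1 - prev) = (1 - 0.75) * (1 - 0.04) = 0.24
Denominator = 0.0304 + 0.24 = 0.2704
PPV = 0.0304 / 0.2704 = 0.112426
As percentage = 11.2


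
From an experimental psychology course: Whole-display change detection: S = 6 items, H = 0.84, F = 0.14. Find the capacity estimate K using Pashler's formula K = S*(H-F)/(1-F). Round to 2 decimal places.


K = S * (H - F) / (1 - F)
H - F = 0.7
1 - F = 0.86
K = 6 * 0.7 / 0.86
= 4.88


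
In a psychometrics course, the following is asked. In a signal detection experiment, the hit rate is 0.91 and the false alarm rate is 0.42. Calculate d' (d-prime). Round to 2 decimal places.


d' = z(HR) - z(FAR)
z(0.91) = 1.3408
z(0.42) = -0.2019
d' = 1.3408 - -0.2019
= 1.54


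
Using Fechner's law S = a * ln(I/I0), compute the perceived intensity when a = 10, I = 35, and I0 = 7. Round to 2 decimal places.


S = 10 * ln(35/7)
I/I0 = 5.0
ln(5.0) = 1.6094
S = 10 * 1.6094
= 16.09
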